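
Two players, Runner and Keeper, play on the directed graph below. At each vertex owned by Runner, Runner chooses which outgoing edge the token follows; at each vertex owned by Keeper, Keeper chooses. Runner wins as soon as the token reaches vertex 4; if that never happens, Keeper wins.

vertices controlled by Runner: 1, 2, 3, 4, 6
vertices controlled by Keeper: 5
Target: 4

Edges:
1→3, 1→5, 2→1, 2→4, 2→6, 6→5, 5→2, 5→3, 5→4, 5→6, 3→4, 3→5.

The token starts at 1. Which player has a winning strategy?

A0 = {4}
A1: add {2, 3} — 2 (Runner) has 2→4; 3 (Runner) has 3→4.
A2: add {1} — 1 (Runner) has 1→3.
A3 = A2; e.g. 5 (Keeper) can still go to 6. Fixed point.
1 ∈ A2, so Runner can force the target.

Runner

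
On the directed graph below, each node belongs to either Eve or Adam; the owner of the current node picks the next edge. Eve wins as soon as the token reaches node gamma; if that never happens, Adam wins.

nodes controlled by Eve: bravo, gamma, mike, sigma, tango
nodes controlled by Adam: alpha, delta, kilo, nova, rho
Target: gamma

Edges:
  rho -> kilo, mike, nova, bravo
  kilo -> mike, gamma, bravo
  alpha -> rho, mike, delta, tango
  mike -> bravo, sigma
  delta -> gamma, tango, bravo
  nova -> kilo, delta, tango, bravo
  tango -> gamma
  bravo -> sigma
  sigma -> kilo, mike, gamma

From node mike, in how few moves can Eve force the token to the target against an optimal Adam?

A0 = {gamma}
A1: add {sigma, tango} — tango (Eve) has tango→gamma; sigma (Eve) has sigma→gamma.
A2: add {bravo, mike} — mike (Eve) has mike→sigma; bravo (Eve) has bravo→sigma.
mike enters the attractor at level 2, so Eve can force the target in 2 moves from there.

2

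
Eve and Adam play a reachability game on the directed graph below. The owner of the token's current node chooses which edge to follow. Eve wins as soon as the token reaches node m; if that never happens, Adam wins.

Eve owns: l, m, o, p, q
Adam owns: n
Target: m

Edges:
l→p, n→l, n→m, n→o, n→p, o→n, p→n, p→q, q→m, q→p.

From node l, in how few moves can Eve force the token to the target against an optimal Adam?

A0 = {m}
A1: add {q} — q (Eve) has q→m.
A2: add {p} — p (Eve) has p→q.
A3: add {l} — l (Eve) has l→p.
A4 = A3; e.g. n (Adam) can still go to o. Fixed point.
l enters the attractor at level 3, so Eve can force the target in 3 moves from there.

3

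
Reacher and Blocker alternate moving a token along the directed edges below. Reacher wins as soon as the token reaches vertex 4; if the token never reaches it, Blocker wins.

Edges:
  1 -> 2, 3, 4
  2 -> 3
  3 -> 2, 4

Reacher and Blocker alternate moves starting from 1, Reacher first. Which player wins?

Reacher

Track states (vertex, player-to-move).
A0 = {(4,Reacher), (4,Blocker)}
A1: add {(1,Reacher), (3,Reacher)}.
(1,Reacher) ∈ A1 ⇒ Reacher forces the target.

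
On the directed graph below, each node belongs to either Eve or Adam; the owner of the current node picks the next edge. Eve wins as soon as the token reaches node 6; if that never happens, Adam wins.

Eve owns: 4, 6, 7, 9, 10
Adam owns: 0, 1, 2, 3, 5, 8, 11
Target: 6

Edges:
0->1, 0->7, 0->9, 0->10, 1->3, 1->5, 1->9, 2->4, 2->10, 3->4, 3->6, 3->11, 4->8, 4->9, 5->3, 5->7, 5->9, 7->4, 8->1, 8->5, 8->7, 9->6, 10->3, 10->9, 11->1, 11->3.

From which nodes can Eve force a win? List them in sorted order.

2, 4, 6, 7, 9, 10

A0 = {6}
A1: add {9} — 9 (Eve) has 9→6.
A2: add {4, 10} — 4 (Eve) has 4→9; 10 (Eve) has 10→9.
A3: add {2, 7} — 2 (Adam): all of {4, 10} already in; 7 (Eve) has 7→4.
A4 = A3; e.g. 0 (Adam) can still go to 1. Fixed point.
Eve's winning region = {2, 4, 6, 7, 9, 10}.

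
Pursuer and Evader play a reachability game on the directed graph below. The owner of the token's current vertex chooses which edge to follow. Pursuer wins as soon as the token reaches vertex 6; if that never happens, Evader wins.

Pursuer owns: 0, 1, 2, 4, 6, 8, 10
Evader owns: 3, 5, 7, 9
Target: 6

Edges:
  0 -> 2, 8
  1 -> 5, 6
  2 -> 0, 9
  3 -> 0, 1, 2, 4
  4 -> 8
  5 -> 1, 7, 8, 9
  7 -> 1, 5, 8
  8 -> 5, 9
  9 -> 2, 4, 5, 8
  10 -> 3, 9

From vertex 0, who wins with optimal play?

Evader

A0 = {6}
A1: add {1} — 1 (Pursuer) has 1→6.
A2 = A1; e.g. 0 (Pursuer) has no edge into A1. Fixed point.
0 never enters the attractor, so Evader can avoid the target forever.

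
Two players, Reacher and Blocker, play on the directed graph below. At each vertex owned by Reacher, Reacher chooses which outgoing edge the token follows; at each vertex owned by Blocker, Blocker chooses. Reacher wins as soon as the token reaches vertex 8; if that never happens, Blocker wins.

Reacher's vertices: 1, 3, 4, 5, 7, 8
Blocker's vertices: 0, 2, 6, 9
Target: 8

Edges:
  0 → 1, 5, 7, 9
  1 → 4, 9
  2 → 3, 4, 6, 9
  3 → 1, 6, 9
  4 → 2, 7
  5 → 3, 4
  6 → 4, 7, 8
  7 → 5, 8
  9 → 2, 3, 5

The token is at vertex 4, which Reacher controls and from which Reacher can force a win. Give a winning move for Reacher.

A0 = {8}
A1: add {7} — 7 (Reacher) has 7→8.
A2: add {4} — 4 (Reacher) has 4→7.
A3: add {1, 5, 6} — 1 (Reacher) has 1→4; 5 (Reacher) has 5→4; 6 (Blocker): all of {4, 7, 8} already in.
A4: add {3} — 3 (Reacher) has 3→1.
A5 = A4; e.g. 0 (Blocker) can still go to 9. Fixed point.
From 4, successor 7 is in the attractor (rank 1); the other successor 2 is not.

7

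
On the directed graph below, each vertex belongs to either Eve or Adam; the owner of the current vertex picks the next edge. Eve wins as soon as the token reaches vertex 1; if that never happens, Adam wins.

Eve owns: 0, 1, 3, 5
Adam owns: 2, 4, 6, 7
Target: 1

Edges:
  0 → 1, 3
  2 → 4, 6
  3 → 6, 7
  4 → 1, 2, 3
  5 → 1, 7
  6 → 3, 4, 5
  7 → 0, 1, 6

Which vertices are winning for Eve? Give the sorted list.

A0 = {1}
A1: add {0, 5} — 0 (Eve) has 0→1; 5 (Eve) has 5→1.
A2 = A1; e.g. 2 (Adam) can still go to 4. Fixed point.
Eve's winning region = {0, 1, 5}.

0, 1, 5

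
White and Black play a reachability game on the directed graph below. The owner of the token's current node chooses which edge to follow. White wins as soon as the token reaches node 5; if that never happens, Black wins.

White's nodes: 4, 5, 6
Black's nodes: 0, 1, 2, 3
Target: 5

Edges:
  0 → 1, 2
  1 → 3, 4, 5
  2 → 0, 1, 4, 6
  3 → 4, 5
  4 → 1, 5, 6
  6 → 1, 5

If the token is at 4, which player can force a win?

A0 = {5}
A1: add {4, 6} — 4 (White) has 4→5; 6 (White) has 6→5.
4 ∈ A1, so White can force the target.

White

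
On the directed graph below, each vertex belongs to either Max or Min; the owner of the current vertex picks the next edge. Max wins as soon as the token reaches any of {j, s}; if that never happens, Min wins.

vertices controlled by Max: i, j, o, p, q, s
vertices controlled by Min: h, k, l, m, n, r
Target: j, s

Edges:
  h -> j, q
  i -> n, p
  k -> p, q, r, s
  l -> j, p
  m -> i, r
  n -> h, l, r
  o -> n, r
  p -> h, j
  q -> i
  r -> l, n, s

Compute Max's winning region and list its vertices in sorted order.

A0 = {j, s}
A1: add {p} — p (Max) has p→j.
A2: add {i, l} — i (Max) has i→p; l (Min): all of {j, p} already in.
A3: add {q} — q (Max) has q→i.
A4: add {h} — h (Min): all of {j, q} already in.
A5 = A4; e.g. k (Min) can still go to r. Fixed point.
Max's winning region = {h, i, j, l, p, q, s}.

h, i, j, l, p, q, s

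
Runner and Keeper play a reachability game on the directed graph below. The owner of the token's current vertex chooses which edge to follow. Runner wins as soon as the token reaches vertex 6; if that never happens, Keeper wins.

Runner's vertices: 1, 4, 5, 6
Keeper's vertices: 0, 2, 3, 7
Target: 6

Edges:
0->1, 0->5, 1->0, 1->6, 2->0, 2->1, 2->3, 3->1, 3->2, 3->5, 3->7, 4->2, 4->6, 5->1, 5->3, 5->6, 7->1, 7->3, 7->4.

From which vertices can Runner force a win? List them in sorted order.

0, 1, 4, 5, 6

A0 = {6}
A1: add {1, 4, 5} — 1 (Runner) has 1→6; 4 (Runner) has 4→6; 5 (Runner) has 5→6.
A2: add {0} — 0 (Keeper): all of {1, 5} already in.
A3 = A2; e.g. 2 (Keeper) can still go to 3. Fixed point.
Runner's winning region = {0, 1, 4, 5, 6}.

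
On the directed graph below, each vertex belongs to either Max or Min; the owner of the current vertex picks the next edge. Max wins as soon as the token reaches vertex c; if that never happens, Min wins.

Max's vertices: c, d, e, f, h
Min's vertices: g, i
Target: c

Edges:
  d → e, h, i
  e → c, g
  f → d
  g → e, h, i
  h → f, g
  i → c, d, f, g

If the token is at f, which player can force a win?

Max

A0 = {c}
A1: add {e} — e (Max) has e→c.
A2: add {d} — d (Max) has d→e.
A3: add {f} — f (Max) has f→d.
f ∈ A3, so Max can force the target.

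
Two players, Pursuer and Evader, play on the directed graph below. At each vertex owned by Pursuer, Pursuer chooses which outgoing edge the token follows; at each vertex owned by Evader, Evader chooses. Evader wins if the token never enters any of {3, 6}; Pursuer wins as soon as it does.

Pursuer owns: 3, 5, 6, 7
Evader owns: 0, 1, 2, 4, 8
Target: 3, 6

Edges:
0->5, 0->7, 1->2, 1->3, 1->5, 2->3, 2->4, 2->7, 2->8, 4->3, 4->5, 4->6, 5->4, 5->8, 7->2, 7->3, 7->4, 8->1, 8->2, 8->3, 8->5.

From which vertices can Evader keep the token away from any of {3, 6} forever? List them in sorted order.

0, 1, 2, 4, 5, 8

A0 = {3, 6}
A1: add {7} — 7 (Pursuer) has 7→3.
A2 = A1; e.g. 0 (Evader) can still go to 5. Fixed point.
Pursuer's attractor = {3, 6, 7}; Evader avoids the target exactly from the complement.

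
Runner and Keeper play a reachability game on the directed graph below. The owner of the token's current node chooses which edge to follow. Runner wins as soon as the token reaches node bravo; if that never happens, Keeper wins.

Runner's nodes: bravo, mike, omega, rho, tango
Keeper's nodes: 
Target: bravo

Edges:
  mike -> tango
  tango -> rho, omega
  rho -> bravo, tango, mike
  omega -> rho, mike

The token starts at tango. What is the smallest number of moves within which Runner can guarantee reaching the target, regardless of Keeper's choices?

2

A0 = {bravo}
A1: add {rho} — rho (Runner) has rho→bravo.
A2: add {omega, tango} — tango (Runner) has tango→rho; omega (Runner) has omega→rho.
tango enters the attractor at level 2, so Runner can force the target in 2 moves from there.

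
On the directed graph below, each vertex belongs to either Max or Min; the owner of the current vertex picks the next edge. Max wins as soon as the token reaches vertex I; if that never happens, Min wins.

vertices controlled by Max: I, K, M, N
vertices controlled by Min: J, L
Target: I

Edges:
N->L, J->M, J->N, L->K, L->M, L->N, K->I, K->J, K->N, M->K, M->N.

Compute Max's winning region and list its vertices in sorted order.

I, K, M

A0 = {I}
A1: add {K} — K (Max) has K→I.
A2: add {M} — M (Max) has M→K.
A3 = A2; e.g. J (Min) can still go to N. Fixed point.
Max's winning region = {I, K, M}.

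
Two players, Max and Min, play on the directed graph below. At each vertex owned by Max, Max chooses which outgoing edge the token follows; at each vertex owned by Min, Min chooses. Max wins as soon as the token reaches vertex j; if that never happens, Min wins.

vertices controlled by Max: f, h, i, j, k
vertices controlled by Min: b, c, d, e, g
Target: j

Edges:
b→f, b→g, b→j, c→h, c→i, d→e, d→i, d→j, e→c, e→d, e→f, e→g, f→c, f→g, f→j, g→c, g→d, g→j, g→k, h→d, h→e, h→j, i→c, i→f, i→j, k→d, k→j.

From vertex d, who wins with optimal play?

Min

A0 = {j}
A1: add {f, h, i, k} — f (Max) has f→j; h (Max) has h→j; i (Max) has i→j; k (Max) has k→j.
A2: add {c} — c (Min): all of {h, i} already in.
A3 = A2; e.g. b (Min) can still go to g. Fixed point.
d never enters the attractor, so Min can avoid the target forever.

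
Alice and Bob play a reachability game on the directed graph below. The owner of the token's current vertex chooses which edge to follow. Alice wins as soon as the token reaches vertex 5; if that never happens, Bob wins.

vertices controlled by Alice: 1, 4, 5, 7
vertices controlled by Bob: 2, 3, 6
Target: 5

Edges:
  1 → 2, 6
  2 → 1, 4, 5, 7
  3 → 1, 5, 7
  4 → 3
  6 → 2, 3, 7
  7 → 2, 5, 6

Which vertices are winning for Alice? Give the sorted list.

A0 = {5}
A1: add {7} — 7 (Alice) has 7→5.
A2 = A1; e.g. 1 (Alice) has no edge into A1. Fixed point.
Alice's winning region = {5, 7}.

5, 7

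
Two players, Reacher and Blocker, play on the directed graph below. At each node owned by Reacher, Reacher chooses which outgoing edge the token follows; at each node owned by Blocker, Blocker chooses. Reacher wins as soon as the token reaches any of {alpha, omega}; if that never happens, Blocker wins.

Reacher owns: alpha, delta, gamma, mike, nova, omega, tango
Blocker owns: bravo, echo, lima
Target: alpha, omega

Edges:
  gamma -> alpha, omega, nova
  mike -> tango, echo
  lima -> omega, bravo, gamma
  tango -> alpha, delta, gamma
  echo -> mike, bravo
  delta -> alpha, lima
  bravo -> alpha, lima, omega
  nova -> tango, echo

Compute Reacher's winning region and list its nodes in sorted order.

A0 = {alpha, omega}
A1: add {delta, gamma, tango} — tango (Reacher) has tango→alpha; delta (Reacher) has delta→alpha; gamma (Reacher) has gamma→alpha.
A2: add {mike, nova} — mike (Reacher) has mike→tango; nova (Reacher) has nova→tango.
A3 = A2; e.g. lima (Blocker) can still go to bravo. Fixed point.
Reacher's winning region = {alpha, delta, gamma, mike, nova, omega, tango}.

alpha, delta, gamma, mike, nova, omega, tango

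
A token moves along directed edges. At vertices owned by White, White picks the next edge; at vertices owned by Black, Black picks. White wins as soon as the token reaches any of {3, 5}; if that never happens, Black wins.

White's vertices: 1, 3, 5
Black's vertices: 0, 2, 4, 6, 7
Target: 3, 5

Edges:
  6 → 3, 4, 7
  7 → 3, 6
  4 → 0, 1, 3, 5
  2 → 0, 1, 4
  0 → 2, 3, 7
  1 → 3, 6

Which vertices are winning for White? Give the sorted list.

1, 3, 5

A0 = {3, 5}
A1: add {1} — 1 (White) has 1→3.
A2 = A1; e.g. 0 (Black) can still go to 2. Fixed point.
White's winning region = {1, 3, 5}.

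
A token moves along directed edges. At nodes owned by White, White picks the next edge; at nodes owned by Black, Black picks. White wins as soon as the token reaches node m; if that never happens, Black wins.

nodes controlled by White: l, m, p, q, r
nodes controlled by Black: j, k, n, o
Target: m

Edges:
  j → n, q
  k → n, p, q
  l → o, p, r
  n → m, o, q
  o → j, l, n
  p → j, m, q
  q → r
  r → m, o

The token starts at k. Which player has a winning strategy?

Black

A0 = {m}
A1: add {p, r} — p (White) has p→m; r (White) has r→m.
A2: add {l, q} — l (White) has l→p; q (White) has q→r.
A3 = A2; e.g. j (Black) can still go to n. Fixed point.
k never enters the attractor, so Black can avoid the target forever.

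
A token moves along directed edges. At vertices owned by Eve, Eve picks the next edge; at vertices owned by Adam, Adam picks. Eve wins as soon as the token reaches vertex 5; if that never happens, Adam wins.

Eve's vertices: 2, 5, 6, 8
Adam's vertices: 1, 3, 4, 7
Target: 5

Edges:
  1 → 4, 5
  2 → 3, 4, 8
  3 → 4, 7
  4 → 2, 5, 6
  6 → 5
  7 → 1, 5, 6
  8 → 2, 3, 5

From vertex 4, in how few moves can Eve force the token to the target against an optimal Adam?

A0 = {5}
A1: add {6, 8} — 6 (Eve) has 6→5; 8 (Eve) has 8→5.
A2: add {2} — 2 (Eve) has 2→8.
A3: add {4} — 4 (Adam): all of {2, 5, 6} already in.
4 enters the attractor at level 3, so Eve can force the target in 3 moves from there.

3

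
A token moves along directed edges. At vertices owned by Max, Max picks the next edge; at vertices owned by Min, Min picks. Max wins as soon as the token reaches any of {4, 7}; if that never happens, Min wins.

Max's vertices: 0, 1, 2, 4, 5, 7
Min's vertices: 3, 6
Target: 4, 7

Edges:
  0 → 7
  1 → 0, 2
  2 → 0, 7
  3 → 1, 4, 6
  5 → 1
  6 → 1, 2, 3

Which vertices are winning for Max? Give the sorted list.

A0 = {4, 7}
A1: add {0, 2} — 0 (Max) has 0→7; 2 (Max) has 2→7.
A2: add {1} — 1 (Max) has 1→0.
A3: add {5} — 5 (Max) has 5→1.
A4 = A3; e.g. 3 (Min) can still go to 6. Fixed point.
Max's winning region = {0, 1, 2, 4, 5, 7}.

0, 1, 2, 4, 5, 7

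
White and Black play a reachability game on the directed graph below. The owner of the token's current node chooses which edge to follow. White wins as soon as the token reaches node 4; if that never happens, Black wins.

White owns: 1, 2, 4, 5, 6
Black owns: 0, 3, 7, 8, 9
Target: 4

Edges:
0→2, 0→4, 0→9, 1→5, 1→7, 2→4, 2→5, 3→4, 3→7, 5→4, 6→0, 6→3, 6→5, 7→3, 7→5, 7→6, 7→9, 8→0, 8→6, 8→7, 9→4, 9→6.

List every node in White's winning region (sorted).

0, 1, 2, 4, 5, 6, 9

A0 = {4}
A1: add {2, 5} — 2 (White) has 2→4; 5 (White) has 5→4.
A2: add {1, 6} — 1 (White) has 1→5; 6 (White) has 6→5.
A3: add {9} — 9 (Black): all of {4, 6} already in.
A4: add {0} — 0 (Black): all of {2, 4, 9} already in.
A5 = A4; e.g. 3 (Black) can still go to 7. Fixed point.
White's winning region = {0, 1, 2, 4, 5, 6, 9}.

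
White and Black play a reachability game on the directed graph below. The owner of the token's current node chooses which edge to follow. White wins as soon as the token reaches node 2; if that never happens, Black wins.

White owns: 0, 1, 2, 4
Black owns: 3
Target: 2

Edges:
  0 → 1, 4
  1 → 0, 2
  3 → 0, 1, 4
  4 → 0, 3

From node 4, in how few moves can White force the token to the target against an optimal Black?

A0 = {2}
A1: add {1} — 1 (White) has 1→2.
A2: add {0} — 0 (White) has 0→1.
A3: add {4} — 4 (White) has 4→0.
4 enters the attractor at level 3, so White can force the target in 3 moves from there.

3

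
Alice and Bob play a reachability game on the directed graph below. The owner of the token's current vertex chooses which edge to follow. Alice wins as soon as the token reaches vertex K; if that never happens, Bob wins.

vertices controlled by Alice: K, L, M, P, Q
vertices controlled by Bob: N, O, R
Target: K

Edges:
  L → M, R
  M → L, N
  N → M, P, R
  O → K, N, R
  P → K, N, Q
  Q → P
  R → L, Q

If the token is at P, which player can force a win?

Alice

A0 = {K}
A1: add {P} — P (Alice) has P→K.
P ∈ A1, so Alice can force the target.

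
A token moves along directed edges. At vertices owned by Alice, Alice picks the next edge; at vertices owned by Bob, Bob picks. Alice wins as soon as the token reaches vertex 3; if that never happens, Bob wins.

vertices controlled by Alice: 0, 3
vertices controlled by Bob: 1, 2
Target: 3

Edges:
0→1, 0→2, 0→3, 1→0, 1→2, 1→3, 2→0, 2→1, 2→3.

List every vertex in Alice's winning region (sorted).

A0 = {3}
A1: add {0} — 0 (Alice) has 0→3.
A2 = A1; e.g. 1 (Bob) can still go to 2. Fixed point.
Alice's winning region = {0, 3}.

0, 3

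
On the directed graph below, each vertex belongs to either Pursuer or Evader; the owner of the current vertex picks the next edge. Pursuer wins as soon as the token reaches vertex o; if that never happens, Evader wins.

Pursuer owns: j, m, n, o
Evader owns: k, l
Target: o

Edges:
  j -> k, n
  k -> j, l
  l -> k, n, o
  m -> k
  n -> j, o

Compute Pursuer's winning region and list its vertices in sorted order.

j, n, o

A0 = {o}
A1: add {n} — n (Pursuer) has n→o.
A2: add {j} — j (Pursuer) has j→n.
A3 = A2; e.g. k (Evader) can still go to l. Fixed point.
Pursuer's winning region = {j, n, o}.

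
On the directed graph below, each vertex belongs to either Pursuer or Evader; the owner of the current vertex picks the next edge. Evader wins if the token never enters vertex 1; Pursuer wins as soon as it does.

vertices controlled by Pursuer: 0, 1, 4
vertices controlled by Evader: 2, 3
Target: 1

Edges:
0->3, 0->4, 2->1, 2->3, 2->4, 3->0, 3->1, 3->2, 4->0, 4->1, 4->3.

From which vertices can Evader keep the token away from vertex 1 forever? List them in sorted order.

2, 3

A0 = {1}
A1: add {4} — 4 (Pursuer) has 4→1.
A2: add {0} — 0 (Pursuer) has 0→4.
A3 = A2; e.g. 2 (Evader) can still go to 3. Fixed point.
Pursuer's attractor = {0, 1, 4}; Evader avoids the target exactly from the complement.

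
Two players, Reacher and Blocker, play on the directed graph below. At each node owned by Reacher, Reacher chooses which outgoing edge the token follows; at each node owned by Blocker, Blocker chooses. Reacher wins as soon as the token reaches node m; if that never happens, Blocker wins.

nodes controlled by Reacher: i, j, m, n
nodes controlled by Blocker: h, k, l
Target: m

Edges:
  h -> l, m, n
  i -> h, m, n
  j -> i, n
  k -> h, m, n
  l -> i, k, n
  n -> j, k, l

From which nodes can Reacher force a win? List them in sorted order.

A0 = {m}
A1: add {i} — i (Reacher) has i→m.
A2: add {j} — j (Reacher) has j→i.
A3: add {n} — n (Reacher) has n→j.
A4 = A3; e.g. h (Blocker) can still go to l. Fixed point.
Reacher's winning region = {i, j, m, n}.

i, j, m, n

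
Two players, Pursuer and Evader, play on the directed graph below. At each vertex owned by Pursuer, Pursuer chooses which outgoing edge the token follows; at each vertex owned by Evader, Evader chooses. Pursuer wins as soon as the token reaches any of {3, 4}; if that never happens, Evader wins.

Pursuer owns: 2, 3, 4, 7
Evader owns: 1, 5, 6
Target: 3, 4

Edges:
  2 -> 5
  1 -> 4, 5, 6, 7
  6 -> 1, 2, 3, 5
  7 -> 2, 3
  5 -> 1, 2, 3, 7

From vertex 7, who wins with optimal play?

Pursuer

A0 = {3, 4}
A1: add {7} — 7 (Pursuer) has 7→3.
A2 = A1; e.g. 1 (Evader) can still go to 5. Fixed point.
7 ∈ A1, so Pursuer can force the target.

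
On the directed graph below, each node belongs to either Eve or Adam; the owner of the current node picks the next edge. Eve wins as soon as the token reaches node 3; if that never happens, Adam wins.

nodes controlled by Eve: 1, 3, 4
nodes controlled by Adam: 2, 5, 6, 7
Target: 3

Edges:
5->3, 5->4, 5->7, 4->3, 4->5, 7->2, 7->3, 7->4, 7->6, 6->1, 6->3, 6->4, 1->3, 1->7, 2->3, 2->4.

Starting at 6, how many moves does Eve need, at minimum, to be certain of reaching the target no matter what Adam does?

2

A0 = {3}
A1: add {1, 4} — 1 (Eve) has 1→3; 4 (Eve) has 4→3.
A2: add {2, 6} — 2 (Adam): all of {3, 4} already in; 6 (Adam): all of {1, 3, 4} already in.
6 enters the attractor at level 2, so Eve can force the target in 2 moves from there.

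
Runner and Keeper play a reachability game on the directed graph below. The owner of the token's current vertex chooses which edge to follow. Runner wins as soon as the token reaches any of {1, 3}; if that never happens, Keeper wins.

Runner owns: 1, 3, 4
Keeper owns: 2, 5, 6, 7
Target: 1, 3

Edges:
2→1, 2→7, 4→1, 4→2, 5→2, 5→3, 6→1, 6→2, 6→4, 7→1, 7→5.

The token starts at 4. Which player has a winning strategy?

Runner

A0 = {1, 3}
A1: add {4} — 4 (Runner) has 4→1.
A2 = A1; e.g. 2 (Keeper) can still go to 7. Fixed point.
4 ∈ A1, so Runner can force the target.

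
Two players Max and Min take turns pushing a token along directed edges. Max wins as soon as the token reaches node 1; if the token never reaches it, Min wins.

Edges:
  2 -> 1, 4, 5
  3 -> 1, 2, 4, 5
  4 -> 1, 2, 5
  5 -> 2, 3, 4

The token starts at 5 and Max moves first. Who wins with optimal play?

Track states (vertex, player-to-move).
A0 = {(1,Max), (1,Min)}
A1: add {(2,Max), (3,Max), (4,Max)}.
A2: add {(5,Min)}.
A3 = A2; e.g. (2,Min) stays out. (5,Max) never enters ⇒ Min avoids the target.

Min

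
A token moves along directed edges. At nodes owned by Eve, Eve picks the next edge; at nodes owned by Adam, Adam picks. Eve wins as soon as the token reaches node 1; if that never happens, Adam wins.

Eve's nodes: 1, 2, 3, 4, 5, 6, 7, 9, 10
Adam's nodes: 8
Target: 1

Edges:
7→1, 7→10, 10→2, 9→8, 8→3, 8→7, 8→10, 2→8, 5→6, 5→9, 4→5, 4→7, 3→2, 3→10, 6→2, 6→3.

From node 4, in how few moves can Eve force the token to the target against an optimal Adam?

2

A0 = {1}
A1: add {7} — 7 (Eve) has 7→1.
A2: add {4} — 4 (Eve) has 4→7.
A3 = A2; e.g. 2 (Eve) has no edge into A2. Fixed point.
4 enters the attractor at level 2, so Eve can force the target in 2 moves from there.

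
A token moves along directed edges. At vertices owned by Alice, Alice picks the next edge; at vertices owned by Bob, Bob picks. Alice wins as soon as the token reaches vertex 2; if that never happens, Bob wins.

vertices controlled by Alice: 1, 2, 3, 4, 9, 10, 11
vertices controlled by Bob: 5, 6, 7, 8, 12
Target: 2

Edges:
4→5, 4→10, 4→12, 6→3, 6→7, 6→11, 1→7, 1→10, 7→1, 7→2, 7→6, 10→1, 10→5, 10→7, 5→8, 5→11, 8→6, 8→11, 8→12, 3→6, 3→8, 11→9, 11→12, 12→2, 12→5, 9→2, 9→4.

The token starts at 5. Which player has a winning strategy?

A0 = {2}
A1: add {9} — 9 (Alice) has 9→2.
A2: add {11} — 11 (Alice) has 11→9.
A3 = A2; e.g. 1 (Alice) has no edge into A2. Fixed point.
5 never enters the attractor, so Bob can avoid the target forever.

Bob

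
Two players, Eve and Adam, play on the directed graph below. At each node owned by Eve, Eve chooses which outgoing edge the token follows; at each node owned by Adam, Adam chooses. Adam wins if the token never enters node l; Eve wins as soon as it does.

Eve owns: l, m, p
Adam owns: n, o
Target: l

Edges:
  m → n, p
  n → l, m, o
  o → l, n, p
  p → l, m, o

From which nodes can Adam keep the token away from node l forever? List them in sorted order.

A0 = {l}
A1: add {p} — p (Eve) has p→l.
A2: add {m} — m (Eve) has m→p.
A3 = A2; e.g. n (Adam) can still go to o. Fixed point.
Eve's attractor = {l, m, p}; Adam avoids the target exactly from the complement.

n, o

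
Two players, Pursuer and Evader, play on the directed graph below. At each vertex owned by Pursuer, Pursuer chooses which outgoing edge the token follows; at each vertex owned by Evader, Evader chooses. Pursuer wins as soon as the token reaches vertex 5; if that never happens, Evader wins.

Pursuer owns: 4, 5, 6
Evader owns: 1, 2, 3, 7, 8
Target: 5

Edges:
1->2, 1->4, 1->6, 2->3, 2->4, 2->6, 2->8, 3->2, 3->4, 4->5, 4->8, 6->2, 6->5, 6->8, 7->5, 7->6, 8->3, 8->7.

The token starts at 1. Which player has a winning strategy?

Evader

A0 = {5}
A1: add {4, 6} — 4 (Pursuer) has 4→5; 6 (Pursuer) has 6→5.
A2: add {7} — 7 (Evader): all of {5, 6} already in.
A3 = A2; e.g. 1 (Evader) can still go to 2. Fixed point.
1 never enters the attractor, so Evader can avoid the target forever.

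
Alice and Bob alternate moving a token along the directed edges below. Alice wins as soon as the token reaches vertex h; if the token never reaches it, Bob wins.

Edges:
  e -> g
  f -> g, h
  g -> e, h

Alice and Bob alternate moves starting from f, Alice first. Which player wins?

Alice

Track states (vertex, player-to-move).
A0 = {(h,Alice), (h,Bob)}
A1: add {(f,Alice), (g,Alice)}.
(f,Alice) ∈ A1 ⇒ Alice forces the target.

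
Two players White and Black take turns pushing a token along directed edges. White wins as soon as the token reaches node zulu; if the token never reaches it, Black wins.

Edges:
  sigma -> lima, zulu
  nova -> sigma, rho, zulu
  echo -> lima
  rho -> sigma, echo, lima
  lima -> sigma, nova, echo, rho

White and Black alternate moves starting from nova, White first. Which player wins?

White

Track states (vertex, player-to-move).
A0 = {(zulu,White), (zulu,Black)}
A1: add {(sigma,White), (nova,White)}.
(nova,White) ∈ A1 ⇒ White forces the target.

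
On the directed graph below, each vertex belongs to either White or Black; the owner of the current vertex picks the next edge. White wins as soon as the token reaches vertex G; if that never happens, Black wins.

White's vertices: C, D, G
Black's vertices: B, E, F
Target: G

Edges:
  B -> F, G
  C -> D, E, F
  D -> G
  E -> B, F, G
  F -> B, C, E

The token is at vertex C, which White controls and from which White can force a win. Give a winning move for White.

D

A0 = {G}
A1: add {D} — D (White) has D→G.
A2: add {C} — C (White) has C→D.
A3 = A2; e.g. B (Black) can still go to F. Fixed point.
From C, successor D is in the attractor (rank 1); the other successors E, F are not.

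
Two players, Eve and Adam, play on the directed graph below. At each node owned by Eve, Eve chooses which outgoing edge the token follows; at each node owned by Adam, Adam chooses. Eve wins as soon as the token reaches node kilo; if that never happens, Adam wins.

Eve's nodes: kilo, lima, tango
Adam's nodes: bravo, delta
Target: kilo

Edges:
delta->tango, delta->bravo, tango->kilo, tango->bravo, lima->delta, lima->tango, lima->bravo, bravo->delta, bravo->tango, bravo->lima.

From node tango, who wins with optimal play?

A0 = {kilo}
A1: add {tango} — tango (Eve) has tango→kilo.
tango ∈ A1, so Eve can force the target.

Eve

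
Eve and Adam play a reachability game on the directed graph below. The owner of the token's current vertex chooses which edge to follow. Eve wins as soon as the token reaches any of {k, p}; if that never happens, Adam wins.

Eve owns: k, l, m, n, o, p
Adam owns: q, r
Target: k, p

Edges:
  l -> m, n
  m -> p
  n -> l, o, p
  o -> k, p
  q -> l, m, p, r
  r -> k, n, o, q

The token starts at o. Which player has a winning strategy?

Eve

A0 = {k, p}
A1: add {m, n, o} — m (Eve) has m→p; n (Eve) has n→p; o (Eve) has o→k.
o ∈ A1, so Eve can force the target.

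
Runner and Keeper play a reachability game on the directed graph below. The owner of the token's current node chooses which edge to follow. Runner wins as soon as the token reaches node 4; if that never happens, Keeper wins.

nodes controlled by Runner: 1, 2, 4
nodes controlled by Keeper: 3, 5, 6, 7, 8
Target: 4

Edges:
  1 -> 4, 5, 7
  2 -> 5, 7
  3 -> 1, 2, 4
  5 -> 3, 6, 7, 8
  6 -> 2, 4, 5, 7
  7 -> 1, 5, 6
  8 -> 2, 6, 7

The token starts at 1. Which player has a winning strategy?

A0 = {4}
A1: add {1} — 1 (Runner) has 1→4.
A2 = A1; e.g. 2 (Runner) has no edge into A1. Fixed point.
1 ∈ A1, so Runner can force the target.

Runner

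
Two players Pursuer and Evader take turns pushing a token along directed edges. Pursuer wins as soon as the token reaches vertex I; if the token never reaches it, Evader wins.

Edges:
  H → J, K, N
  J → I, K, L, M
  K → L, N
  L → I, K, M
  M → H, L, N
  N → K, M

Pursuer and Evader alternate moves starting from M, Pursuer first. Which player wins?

Track states (vertex, player-to-move).
A0 = {(I,Pursuer), (I,Evader)}
A1: add {(J,Pursuer), (L,Pursuer)}.
A2 = A1; e.g. (H,Pursuer) stays out. (M,Pursuer) never enters ⇒ Evader avoids the target.

Evader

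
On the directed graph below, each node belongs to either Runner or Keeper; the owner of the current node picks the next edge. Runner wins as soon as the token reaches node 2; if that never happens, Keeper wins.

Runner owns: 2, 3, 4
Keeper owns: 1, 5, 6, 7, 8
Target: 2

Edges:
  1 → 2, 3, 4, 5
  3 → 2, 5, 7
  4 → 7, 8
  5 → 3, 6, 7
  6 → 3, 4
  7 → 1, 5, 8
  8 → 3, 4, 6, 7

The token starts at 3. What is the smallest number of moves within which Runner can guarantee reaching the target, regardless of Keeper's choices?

A0 = {2}
A1: add {3} — 3 (Runner) has 3→2.
A2 = A1; e.g. 1 (Keeper) can still go to 4. Fixed point.
3 enters the attractor at level 1, so Runner can force the target in 1 move from there.

1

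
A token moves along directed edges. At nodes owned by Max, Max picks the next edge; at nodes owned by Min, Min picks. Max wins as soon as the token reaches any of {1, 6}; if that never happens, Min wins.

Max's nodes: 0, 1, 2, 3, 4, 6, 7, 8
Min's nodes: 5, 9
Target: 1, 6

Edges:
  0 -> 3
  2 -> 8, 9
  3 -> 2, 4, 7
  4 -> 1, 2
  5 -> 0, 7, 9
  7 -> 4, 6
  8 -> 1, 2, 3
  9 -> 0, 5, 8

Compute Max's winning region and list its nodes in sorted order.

A0 = {1, 6}
A1: add {4, 7, 8} — 4 (Max) has 4→1; 7 (Max) has 7→6; 8 (Max) has 8→1.
A2: add {2, 3} — 2 (Max) has 2→8; 3 (Max) has 3→4.
A3: add {0} — 0 (Max) has 0→3.
A4 = A3; e.g. 5 (Min) can still go to 9. Fixed point.
Max's winning region = {0, 1, 2, 3, 4, 6, 7, 8}.

0, 1, 2, 3, 4, 6, 7, 8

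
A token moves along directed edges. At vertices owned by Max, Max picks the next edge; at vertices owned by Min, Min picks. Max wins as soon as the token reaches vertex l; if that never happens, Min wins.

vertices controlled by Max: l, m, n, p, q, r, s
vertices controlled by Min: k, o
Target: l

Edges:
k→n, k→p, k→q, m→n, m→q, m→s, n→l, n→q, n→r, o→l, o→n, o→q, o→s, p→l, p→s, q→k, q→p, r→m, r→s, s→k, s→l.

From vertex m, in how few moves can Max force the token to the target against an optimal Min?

A0 = {l}
A1: add {n, p, s} — n (Max) has n→l; p (Max) has p→l; s (Max) has s→l.
A2: add {m, q, r} — m (Max) has m→n; q (Max) has q→p; r (Max) has r→s.
m enters the attractor at level 2, so Max can force the target in 2 moves from there.

2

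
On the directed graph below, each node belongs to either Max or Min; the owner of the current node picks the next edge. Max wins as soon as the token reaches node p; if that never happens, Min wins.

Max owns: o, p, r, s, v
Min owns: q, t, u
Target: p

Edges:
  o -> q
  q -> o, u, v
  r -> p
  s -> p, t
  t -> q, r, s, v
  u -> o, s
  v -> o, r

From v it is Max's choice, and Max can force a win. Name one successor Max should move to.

r

A0 = {p}
A1: add {r, s} — r (Max) has r→p; s (Max) has s→p.
A2: add {v} — v (Max) has v→r.
A3 = A2; e.g. o (Max) has no edge into A2. Fixed point.
From v, successor r is in the attractor (rank 1); the other successor o is not.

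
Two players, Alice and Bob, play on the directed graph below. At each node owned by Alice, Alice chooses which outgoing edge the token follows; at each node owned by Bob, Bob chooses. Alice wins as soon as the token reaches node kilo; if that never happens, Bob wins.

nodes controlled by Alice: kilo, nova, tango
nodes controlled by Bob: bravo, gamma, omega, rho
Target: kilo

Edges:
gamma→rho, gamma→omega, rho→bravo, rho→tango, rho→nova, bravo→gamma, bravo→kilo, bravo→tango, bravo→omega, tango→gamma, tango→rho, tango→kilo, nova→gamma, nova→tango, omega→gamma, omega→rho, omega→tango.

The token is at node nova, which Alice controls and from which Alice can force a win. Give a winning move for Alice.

tango

A0 = {kilo}
A1: add {tango} — tango (Alice) has tango→kilo.
A2: add {nova} — nova (Alice) has nova→tango.
A3 = A2; e.g. gamma (Bob) can still go to rho. Fixed point.
From nova, successor tango is in the attractor (rank 1); the other successor gamma is not.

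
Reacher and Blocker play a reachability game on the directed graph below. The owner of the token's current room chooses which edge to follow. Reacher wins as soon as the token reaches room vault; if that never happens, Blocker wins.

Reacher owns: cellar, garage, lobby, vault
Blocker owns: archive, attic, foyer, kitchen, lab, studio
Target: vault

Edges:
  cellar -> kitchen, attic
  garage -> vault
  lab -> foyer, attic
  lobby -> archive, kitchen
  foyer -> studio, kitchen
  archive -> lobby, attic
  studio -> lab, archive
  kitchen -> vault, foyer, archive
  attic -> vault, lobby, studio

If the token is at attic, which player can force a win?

Blocker

A0 = {vault}
A1: add {garage} — garage (Reacher) has garage→vault.
A2 = A1; e.g. cellar (Reacher) has no edge into A1. Fixed point.
attic never enters the attractor, so Blocker can avoid the target forever.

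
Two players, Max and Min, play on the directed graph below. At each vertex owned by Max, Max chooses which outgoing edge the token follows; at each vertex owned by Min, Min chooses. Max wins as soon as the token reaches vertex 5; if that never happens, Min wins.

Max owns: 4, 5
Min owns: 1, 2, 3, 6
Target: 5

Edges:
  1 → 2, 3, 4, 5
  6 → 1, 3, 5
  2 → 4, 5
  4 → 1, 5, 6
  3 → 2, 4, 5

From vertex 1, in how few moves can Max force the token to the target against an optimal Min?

A0 = {5}
A1: add {4} — 4 (Max) has 4→5.
A2: add {2} — 2 (Min): all of {4, 5} already in.
A3: add {3} — 3 (Min): all of {2, 4, 5} already in.
A4: add {1} — 1 (Min): all of {2, 3, 4, 5} already in.
1 enters the attractor at level 4, so Max can force the target in 4 moves from there.

4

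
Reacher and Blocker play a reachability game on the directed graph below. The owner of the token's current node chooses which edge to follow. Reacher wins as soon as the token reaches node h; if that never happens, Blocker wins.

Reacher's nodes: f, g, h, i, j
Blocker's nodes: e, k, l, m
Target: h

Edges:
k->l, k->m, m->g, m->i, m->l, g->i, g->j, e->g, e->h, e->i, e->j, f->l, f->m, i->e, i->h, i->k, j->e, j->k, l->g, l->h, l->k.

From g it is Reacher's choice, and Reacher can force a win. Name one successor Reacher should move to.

A0 = {h}
A1: add {i} — i (Reacher) has i→h.
A2: add {g} — g (Reacher) has g→i.
A3 = A2; e.g. e (Blocker) can still go to j. Fixed point.
From g, successor i is in the attractor (rank 1); the other successor j is not.

i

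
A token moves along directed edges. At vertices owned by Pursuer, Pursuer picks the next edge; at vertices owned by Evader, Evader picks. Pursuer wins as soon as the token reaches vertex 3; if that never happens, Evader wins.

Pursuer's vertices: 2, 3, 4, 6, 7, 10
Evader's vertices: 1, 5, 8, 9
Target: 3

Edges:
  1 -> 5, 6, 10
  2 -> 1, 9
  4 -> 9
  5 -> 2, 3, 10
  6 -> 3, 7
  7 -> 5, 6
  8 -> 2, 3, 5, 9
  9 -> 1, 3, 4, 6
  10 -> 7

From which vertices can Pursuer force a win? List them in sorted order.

3, 6, 7, 10

A0 = {3}
A1: add {6} — 6 (Pursuer) has 6→3.
A2: add {7} — 7 (Pursuer) has 7→6.
A3: add {10} — 10 (Pursuer) has 10→7.
A4 = A3; e.g. 1 (Evader) can still go to 5. Fixed point.
Pursuer's winning region = {3, 6, 7, 10}.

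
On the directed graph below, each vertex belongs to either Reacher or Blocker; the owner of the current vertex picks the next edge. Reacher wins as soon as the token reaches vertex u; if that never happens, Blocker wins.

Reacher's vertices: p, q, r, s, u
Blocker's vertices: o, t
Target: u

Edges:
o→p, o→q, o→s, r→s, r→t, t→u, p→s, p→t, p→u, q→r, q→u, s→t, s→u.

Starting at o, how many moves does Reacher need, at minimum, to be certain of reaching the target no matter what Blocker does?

A0 = {u}
A1: add {p, q, s, t} — p (Reacher) has p→u; q (Reacher) has q→u; s (Reacher) has s→u; t (Blocker): all of {u} already in.
A2: add {o, r} — o (Blocker): all of {p, q, s} already in; r (Reacher) has r→s.
A2 = all vertices. Fixed point.
o enters the attractor at level 2, so Reacher can force the target in 2 moves from there.

2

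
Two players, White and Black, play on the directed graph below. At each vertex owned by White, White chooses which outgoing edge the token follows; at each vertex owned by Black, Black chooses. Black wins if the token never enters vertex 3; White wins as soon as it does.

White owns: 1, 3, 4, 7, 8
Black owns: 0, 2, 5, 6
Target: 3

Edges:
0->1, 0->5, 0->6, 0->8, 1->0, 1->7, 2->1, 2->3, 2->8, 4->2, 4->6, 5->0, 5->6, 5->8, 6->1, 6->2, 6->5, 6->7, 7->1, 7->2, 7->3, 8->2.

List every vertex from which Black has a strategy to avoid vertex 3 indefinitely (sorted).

A0 = {3}
A1: add {7} — 7 (White) has 7→3.
A2: add {1} — 1 (White) has 1→7.
A3 = A2; e.g. 0 (Black) can still go to 5. Fixed point.
White's attractor = {1, 3, 7}; Black avoids the target exactly from the complement.

0, 2, 4, 5, 6, 8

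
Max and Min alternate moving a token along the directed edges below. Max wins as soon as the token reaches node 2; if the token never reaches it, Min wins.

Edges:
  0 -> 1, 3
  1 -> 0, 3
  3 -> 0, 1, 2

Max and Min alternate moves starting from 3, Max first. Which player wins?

Track states (vertex, player-to-move).
A0 = {(2,Max), (2,Min)}
A1: add {(3,Max)}.
(3,Max) ∈ A1 ⇒ Max forces the target.

Max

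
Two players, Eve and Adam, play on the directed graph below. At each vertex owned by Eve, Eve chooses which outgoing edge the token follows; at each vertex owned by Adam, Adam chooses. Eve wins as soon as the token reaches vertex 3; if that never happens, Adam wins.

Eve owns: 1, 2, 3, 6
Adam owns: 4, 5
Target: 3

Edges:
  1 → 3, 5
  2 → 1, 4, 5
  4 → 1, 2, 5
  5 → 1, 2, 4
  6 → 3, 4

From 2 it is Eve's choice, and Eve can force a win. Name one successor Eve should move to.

A0 = {3}
A1: add {1, 6} — 1 (Eve) has 1→3; 6 (Eve) has 6→3.
A2: add {2} — 2 (Eve) has 2→1.
A3 = A2; e.g. 4 (Adam) can still go to 5. Fixed point.
From 2, successor 1 is in the attractor (rank 1); the other successors 4, 5 are not.

1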